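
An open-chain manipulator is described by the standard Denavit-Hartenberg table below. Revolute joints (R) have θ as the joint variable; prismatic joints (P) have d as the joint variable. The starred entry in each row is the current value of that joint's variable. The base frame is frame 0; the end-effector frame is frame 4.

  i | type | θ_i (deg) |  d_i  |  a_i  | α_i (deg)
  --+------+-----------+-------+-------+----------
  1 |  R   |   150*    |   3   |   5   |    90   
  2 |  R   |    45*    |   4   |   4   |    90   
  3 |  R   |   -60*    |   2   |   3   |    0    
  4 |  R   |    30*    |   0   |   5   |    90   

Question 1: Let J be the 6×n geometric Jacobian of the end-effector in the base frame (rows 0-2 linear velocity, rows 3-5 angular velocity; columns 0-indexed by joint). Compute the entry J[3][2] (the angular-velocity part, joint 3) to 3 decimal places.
-0.612

axis z_2 = (-0.6124,0.3536,-0.7071); lever o_n−o_2 = (-7.3440,-1.6467,2.7083)
cross product → J_v[:, 2] = (-0.2069,6.8515,3.6049)
J_ω[:, 2] = z_2
entry J[3][2] = -0.6124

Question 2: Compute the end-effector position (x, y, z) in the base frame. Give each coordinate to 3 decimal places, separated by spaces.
-12.124 5.732 8.537

after link 1: o_1 = (-4.3301, 2.5000, 3.0000)
after link 2: o_2 = (-4.7796, 7.3783, 5.8284)
after link 3: o_3 = (-8.2220, 6.3658, 5.4749)
after link 4: o_4 = (-12.1236, 5.7316, 8.5367)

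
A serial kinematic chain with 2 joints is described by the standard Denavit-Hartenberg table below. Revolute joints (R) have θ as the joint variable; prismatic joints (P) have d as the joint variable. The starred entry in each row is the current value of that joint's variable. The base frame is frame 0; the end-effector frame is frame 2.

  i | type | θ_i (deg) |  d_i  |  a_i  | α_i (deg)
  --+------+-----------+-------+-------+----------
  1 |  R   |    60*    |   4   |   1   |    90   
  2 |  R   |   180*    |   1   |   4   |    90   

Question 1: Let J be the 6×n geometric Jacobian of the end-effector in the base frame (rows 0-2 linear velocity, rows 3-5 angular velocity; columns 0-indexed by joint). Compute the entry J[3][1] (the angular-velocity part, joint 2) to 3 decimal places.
axis z_1 = (0.8660,-0.5000,0.0000); lever o_n−o_1 = (-1.1340,-3.9641,0.0000)
cross product → J_v[:, 1] = (-0.0000,-0.0000,-4.0000)
J_ω[:, 1] = z_1
entry J[3][1] = 0.8660

0.866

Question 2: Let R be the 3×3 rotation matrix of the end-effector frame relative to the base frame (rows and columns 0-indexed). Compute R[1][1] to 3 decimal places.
-0.500

End-effector y-axis (col 1 of R) = (0.8660,-0.5000,0.0000)
R[1][1] = -0.5000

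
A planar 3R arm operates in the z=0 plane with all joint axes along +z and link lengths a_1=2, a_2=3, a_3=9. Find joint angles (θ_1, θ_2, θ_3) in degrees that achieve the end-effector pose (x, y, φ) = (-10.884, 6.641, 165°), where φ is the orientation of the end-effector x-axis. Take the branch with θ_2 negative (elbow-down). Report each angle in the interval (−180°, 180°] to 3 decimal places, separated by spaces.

wrist centre = target − a_3·(cos φ, sin φ) = (-2.1907, 4.3116)
cos θ_2 = (23.3892−2²−3²)/(2·2·3) = 0.8658; θ_2 = -30.0300° (elbow-down)
β = atan2(4.3116,-2.1907) = 116.9344°; ψ = atan2(-1.5014,4.5973) = -18.0857°
θ_1 = β − ψ = 135.0201°
θ_3 = φ − θ_1 − θ_2 = 60.0099° (wrapped to (-180°,180°])

135.020 -30.030 60.010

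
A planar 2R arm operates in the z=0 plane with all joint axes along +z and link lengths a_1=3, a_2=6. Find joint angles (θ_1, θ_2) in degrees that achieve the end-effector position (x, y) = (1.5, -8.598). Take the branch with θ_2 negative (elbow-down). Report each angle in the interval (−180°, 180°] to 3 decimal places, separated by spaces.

cos θ_2 = (76.1756−3²−6²)/(2·3·6) = 0.8660; θ_2 = -30.0042° (elbow-down)
β = atan2(-8.5980,1.5000) = -80.1038°; ψ = atan2(-3.0004,8.1959) = -20.1067°
θ_1 = β − ψ = -59.9971°

-59.997 -30.004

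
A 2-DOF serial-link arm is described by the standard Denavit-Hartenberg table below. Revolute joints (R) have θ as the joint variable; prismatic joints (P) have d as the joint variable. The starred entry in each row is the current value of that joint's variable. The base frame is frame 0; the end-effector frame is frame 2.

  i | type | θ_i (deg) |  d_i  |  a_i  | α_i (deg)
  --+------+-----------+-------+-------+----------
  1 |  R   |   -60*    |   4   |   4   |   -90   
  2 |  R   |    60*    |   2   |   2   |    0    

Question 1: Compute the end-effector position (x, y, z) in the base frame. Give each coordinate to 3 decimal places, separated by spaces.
after link 1: o_1 = (2.0000, -3.4641, 4.0000)
after link 2: o_2 = (4.2321, -3.3301, 2.2679)

4.232 -3.330 2.268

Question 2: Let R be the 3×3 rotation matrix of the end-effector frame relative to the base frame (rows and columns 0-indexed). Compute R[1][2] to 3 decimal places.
0.500

End-effector z-axis (col 2 of R) = (0.8660,0.5000,0.0000)
R[1][2] = 0.5000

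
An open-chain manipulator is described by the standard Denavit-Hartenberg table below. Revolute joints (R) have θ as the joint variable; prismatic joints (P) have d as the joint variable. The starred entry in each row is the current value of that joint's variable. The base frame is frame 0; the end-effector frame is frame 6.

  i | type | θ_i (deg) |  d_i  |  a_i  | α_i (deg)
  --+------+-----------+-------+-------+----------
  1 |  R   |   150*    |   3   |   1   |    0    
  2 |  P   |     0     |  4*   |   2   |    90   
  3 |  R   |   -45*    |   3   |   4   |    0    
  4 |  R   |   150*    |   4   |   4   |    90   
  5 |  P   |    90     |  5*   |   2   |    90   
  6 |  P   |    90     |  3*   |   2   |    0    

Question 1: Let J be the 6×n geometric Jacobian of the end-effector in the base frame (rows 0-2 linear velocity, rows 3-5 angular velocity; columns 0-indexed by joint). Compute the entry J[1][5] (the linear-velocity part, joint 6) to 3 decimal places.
prismatic axis z_5 = (0.2241,-0.1294,0.9659)
J_v[:, 5] = z_5; J_ω[:, 5] = (0,0,0)
entry J[1][5] = -0.1294

-0.129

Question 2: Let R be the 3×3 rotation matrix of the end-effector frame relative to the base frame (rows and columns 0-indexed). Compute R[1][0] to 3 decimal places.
End-effector x-axis (col 0 of R) = (-0.8365,0.4830,0.2588)
R[1][0] = 0.4830

0.483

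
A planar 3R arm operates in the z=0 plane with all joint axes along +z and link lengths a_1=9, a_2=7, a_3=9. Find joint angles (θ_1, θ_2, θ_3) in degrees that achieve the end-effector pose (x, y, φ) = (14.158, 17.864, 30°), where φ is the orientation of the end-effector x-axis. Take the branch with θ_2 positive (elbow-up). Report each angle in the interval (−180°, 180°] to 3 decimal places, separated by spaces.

wrist centre = target − a_3·(cos φ, sin φ) = (6.3638, 13.3640)
cos θ_2 = (219.0941−9²−7²)/(2·9·7) = 0.7071; θ_2 = 45.0009° (elbow-up)
β = atan2(13.3640,6.3638) = 64.5368°; ψ = atan2(4.9498,13.9497) = 19.5364°
θ_1 = β − ψ = 45.0004°
θ_3 = φ − θ_1 − θ_2 = -60.0012° (wrapped to (-180°,180°])

45.000 45.001 -60.001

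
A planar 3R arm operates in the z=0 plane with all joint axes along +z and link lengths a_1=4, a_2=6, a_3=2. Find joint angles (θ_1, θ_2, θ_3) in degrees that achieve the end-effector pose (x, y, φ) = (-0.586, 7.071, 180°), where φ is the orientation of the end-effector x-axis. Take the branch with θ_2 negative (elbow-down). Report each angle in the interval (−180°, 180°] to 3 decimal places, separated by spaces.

wrist centre = target − a_3·(cos φ, sin φ) = (1.4140, 7.0710)
cos θ_2 = (51.9984−4²−6²)/(2·4·6) = -0.0000; θ_2 = -90.0019° (elbow-down)
β = atan2(7.0710,1.4140) = 78.6916°; ψ = atan2(-6.0000,3.9998) = -56.3112°
θ_1 = β − ψ = 135.0028°
θ_3 = φ − θ_1 − θ_2 = 134.9990° (wrapped to (-180°,180°])

135.003 -90.002 134.999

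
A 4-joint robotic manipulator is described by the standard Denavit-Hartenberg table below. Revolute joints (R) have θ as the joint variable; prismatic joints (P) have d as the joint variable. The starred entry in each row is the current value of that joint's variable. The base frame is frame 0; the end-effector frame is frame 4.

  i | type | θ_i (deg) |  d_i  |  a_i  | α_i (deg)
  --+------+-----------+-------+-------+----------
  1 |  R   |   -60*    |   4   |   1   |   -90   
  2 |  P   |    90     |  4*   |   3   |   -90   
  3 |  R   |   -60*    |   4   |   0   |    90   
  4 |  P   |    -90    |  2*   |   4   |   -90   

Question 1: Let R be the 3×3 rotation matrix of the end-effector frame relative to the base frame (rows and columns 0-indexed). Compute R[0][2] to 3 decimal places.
End-effector z-axis (col 2 of R) = (0.7500,0.4330,-0.5000)
R[0][2] = 0.7500

0.750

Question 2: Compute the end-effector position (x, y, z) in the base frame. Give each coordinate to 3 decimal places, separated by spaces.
4.830 1.634 2.732

after link 1: o_1 = (0.5000, -0.8660, 4.0000)
after link 2: o_2 = (3.9641, 1.1340, 1.0000)
after link 3: o_3 = (1.9641, 4.5981, 1.0000)
after link 4: o_4 = (4.8301, 1.6340, 2.7321)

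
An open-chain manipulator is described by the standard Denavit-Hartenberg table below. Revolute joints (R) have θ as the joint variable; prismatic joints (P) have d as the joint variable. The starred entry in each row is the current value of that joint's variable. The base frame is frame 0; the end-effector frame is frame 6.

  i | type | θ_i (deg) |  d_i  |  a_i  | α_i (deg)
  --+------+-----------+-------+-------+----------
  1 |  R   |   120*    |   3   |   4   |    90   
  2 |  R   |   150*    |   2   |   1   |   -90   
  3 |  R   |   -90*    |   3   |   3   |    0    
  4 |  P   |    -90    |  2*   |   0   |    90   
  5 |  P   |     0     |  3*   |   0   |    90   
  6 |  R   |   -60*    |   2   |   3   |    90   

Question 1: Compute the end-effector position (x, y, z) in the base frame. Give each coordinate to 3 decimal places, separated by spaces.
after link 1: o_1 = (-2.0000, 3.4641, 3.0000)
after link 2: o_2 = (0.1651, 3.7141, 3.5000)
after link 3: o_3 = (3.5131, 3.9151, 0.9019)
after link 4: o_4 = (4.0131, 3.0490, -0.8301)
after link 5: o_5 = (1.4151, 1.5490, -0.8301)
after link 6: o_6 = (2.5155, 4.8391, 0.1519)

2.516 4.839 0.152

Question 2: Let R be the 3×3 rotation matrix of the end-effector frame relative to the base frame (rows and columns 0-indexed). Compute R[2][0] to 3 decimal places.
-0.250

End-effector x-axis (col 0 of R) = (0.5335,0.8080,-0.2500)
R[2][0] = -0.2500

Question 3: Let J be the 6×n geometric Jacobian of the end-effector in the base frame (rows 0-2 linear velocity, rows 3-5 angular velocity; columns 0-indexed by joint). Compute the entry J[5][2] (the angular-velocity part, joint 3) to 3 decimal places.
-0.866

axis z_2 = (0.2500,-0.4330,-0.8660); lever o_n−o_2 = (2.3505,1.1250,-3.3481)
cross product → J_v[:, 2] = (2.4240,-1.1986,1.2990)
J_ω[:, 2] = z_2
entry J[5][2] = -0.8660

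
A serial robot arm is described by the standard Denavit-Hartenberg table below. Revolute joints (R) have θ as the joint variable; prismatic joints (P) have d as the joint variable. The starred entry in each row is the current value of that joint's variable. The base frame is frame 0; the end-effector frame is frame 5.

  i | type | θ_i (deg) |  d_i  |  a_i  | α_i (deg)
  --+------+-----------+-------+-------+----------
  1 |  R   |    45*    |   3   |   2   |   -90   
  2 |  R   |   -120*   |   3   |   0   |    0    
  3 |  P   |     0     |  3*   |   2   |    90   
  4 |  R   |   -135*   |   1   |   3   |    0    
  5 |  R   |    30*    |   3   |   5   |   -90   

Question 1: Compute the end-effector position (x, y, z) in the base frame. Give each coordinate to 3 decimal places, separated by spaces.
after link 1: o_1 = (1.4142, 1.4142, 3.0000)
after link 2: o_2 = (-0.7071, 3.5355, 3.0000)
after link 3: o_3 = (-3.5355, 4.9497, 4.7321)
after link 4: o_4 = (-1.8979, 3.5874, 2.3949)
after link 5: o_5 = (0.1376, -1.2073, -0.2258)

0.138 -1.207 -0.226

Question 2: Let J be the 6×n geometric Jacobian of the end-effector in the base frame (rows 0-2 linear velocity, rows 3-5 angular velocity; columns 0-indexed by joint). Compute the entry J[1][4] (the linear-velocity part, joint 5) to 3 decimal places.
axis z_4 = (-0.6124,-0.6124,-0.5000); lever o_n−o_4 = (2.0355,-4.7946,-2.6207)
cross product → J_v[:, 4] = (-0.7925,-2.6226,4.1826)
J_ω[:, 4] = z_4
entry J[1][4] = -2.6226

-2.623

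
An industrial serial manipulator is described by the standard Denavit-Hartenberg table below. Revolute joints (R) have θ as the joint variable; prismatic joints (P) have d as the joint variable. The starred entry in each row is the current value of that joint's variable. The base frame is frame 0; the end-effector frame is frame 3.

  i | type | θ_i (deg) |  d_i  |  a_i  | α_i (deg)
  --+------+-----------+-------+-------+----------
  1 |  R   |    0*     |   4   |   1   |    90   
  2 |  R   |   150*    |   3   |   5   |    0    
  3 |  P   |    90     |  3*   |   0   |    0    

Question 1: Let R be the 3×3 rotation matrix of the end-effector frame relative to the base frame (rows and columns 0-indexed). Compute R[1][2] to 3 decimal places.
End-effector z-axis (col 2 of R) = (0.0000,-1.0000,0.0000)
R[1][2] = -1.0000

-1.000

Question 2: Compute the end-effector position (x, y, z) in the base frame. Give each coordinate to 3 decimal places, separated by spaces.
-3.330 -6.000 6.500

after link 1: o_1 = (1.0000, 0.0000, 4.0000)
after link 2: o_2 = (-3.3301, -3.0000, 6.5000)
after link 3: o_3 = (-3.3301, -6.0000, 6.5000)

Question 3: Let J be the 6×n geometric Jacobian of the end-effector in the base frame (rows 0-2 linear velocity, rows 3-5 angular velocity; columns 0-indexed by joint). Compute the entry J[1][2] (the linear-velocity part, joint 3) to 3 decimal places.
prismatic axis z_2 = (0.0000,-1.0000,0.0000)
J_v[:, 2] = z_2; J_ω[:, 2] = (0,0,0)
entry J[1][2] = -1.0000

-1.000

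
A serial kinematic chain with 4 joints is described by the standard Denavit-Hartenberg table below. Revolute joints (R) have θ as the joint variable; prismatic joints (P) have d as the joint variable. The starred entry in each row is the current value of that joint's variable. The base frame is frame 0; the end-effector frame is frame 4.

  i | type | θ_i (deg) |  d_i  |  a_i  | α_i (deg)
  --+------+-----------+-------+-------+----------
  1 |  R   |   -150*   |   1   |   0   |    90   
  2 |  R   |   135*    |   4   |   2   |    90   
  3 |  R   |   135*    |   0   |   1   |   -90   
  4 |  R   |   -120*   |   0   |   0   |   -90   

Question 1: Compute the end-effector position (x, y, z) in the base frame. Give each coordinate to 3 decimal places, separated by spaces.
-1.562 4.534 1.914

after link 1: o_1 = (0.0000, 0.0000, 1.0000)
after link 2: o_2 = (-0.7753, 4.1712, 2.4142)
after link 3: o_3 = (-1.5618, 4.5336, 1.9142)
after link 4: o_4 = (-1.5618, 4.5336, 1.9142)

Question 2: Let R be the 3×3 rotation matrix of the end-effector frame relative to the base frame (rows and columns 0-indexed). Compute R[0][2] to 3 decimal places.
End-effector z-axis (col 2 of R) = (-0.9874,0.1370,-0.0795)
R[0][2] = -0.9874

-0.987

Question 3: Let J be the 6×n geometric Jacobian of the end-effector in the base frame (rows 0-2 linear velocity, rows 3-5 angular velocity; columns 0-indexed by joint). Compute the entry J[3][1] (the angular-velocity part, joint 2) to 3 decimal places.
axis z_1 = (-0.5000,0.8660,0.0000); lever o_n−o_1 = (-1.5618,4.5336,0.9142)
cross product → J_v[:, 1] = (0.7917,0.4571,-0.9142)
J_ω[:, 1] = z_1
entry J[3][1] = -0.5000

-0.500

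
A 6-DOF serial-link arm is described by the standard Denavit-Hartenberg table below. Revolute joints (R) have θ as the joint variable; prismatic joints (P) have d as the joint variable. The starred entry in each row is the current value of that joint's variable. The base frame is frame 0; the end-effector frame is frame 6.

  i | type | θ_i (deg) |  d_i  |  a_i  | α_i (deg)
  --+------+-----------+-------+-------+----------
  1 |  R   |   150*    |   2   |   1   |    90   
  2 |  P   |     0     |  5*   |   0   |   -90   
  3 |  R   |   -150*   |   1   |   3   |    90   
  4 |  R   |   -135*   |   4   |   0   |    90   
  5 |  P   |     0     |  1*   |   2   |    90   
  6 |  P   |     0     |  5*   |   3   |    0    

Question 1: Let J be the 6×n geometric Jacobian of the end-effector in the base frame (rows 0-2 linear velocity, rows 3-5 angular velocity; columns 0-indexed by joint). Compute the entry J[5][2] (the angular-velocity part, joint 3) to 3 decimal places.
1.000

axis z_2 = (0.0000,0.0000,1.0000); lever o_n−o_2 = (-1.2426,1.0000,-1.8284)
cross product → J_v[:, 2] = (-1.0000,-1.2426,0.0000)
J_ω[:, 2] = z_2
entry J[5][2] = 1.0000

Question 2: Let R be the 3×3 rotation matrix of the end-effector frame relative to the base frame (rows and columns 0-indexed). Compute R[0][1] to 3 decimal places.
-0.707

End-effector y-axis (col 1 of R) = (-0.7071,-0.0000,0.7071)
R[0][1] = -0.7071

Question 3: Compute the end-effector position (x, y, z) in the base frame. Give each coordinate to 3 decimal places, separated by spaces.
0.391 5.830 0.172

after link 1: o_1 = (-0.8660, 0.5000, 2.0000)
after link 2: o_2 = (1.6340, 4.8301, 2.0000)
after link 3: o_3 = (4.6340, 4.8301, 3.0000)
after link 4: o_4 = (4.6340, 0.8301, 3.0000)
after link 5: o_5 = (2.5127, 0.8301, 2.2929)
after link 6: o_6 = (0.3913, 5.8301, 0.1716)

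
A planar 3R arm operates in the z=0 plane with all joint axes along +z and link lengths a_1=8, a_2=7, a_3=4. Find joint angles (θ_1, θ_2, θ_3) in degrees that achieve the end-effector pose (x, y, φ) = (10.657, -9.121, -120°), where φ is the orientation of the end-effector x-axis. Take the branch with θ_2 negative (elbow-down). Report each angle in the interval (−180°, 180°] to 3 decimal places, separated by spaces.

-3.165 -44.997 -71.838

wrist centre = target − a_3·(cos φ, sin φ) = (12.6570, -5.6569)
cos θ_2 = (192.2001−8²−7²)/(2·8·7) = 0.7071; θ_2 = -44.9970° (elbow-down)
β = atan2(-5.6569,12.6570) = -24.0817°; ψ = atan2(-4.9495,12.9500) = -20.9168°
θ_1 = β − ψ = -3.1649°
θ_3 = φ − θ_1 − θ_2 = -71.8382° (wrapped to (-180°,180°])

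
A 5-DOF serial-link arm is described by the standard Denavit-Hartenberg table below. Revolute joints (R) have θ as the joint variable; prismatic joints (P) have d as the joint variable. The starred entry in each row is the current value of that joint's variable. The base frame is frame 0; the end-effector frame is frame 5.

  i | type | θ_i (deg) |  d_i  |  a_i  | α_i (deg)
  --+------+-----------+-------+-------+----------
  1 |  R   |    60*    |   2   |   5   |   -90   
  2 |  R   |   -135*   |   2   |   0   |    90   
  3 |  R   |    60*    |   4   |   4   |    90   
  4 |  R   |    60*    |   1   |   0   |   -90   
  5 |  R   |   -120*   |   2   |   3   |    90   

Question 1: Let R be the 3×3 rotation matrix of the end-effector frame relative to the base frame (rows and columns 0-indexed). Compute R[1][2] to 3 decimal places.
End-effector z-axis (col 2 of R) = (0.6031,0.7945,0.0711)
R[1][2] = 0.7945

0.795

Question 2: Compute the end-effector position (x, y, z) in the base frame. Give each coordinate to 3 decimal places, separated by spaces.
after link 1: o_1 = (2.5000, 4.3301, 2.0000)
after link 2: o_2 = (0.7679, 5.3301, 2.0000)
after link 3: o_3 = (-4.3534, 3.3879, 0.5858)
after link 4: o_4 = (-4.2265, 2.6076, 1.1982)
after link 5: o_5 = (-1.4910, 0.4486, 2.1231)

-1.491 0.449 2.123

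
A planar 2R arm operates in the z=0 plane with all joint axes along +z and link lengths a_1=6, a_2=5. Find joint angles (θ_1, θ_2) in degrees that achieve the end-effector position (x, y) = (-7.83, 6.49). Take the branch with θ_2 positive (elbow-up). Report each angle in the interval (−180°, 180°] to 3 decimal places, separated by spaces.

cos θ_2 = (103.4290−6²−5²)/(2·6·5) = 0.7072; θ_2 = 44.9965° (elbow-up)
β = atan2(6.4900,-7.8300) = 140.3459°; ψ = atan2(3.5353,9.5358) = 20.3419°
θ_1 = β − ψ = 120.0040°

120.004 44.996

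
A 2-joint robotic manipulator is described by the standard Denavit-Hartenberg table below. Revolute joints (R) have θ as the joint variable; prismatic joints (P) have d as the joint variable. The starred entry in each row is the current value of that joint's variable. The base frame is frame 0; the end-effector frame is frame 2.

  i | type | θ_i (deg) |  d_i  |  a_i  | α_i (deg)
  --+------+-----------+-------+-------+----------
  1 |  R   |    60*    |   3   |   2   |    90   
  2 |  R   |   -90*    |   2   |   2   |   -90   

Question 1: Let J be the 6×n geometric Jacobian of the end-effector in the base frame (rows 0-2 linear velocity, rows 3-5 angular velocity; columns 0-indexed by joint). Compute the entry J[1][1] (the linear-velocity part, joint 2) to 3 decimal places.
axis z_1 = (0.8660,-0.5000,0.0000); lever o_n−o_1 = (1.7321,-1.0000,-2.0000)
cross product → J_v[:, 1] = (1.0000,1.7321,0.0000)
J_ω[:, 1] = z_1
entry J[1][1] = 1.7321

1.732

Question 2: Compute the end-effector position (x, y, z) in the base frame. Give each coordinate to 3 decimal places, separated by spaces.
2.732 0.732 1.000

after link 1: o_1 = (1.0000, 1.7321, 3.0000)
after link 2: o_2 = (2.7321, 0.7321, 1.0000)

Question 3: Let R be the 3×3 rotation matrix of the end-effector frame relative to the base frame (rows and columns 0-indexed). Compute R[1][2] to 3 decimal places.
0.866

End-effector z-axis (col 2 of R) = (0.5000,0.8660,0.0000)
R[1][2] = 0.8660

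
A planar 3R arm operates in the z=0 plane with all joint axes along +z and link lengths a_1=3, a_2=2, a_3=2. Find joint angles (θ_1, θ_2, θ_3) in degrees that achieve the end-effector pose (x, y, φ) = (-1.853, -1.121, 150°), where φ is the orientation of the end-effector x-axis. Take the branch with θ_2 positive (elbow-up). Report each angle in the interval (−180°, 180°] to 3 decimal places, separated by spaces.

-134.990 135.010 149.980

wrist centre = target − a_3·(cos φ, sin φ) = (-0.1209, -2.1210)
cos θ_2 = (4.5133−3²−2²)/(2·3·2) = -0.7072; θ_2 = 135.0098° (elbow-up)
β = atan2(-2.1210,-0.1209) = -93.2637°; ψ = atan2(1.4140,1.5855) = 41.7262°
θ_1 = β − ψ = -134.9900°
θ_3 = φ − θ_1 − θ_2 = 149.9802° (wrapped to (-180°,180°])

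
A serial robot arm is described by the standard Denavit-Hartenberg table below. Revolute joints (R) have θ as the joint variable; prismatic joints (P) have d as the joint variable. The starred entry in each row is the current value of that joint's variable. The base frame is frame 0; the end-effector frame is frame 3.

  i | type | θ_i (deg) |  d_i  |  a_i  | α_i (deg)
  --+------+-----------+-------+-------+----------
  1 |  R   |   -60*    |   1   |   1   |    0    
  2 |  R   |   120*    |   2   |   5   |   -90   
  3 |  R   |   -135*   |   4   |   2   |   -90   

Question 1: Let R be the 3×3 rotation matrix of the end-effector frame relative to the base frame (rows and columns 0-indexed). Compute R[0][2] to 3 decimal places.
0.354

End-effector z-axis (col 2 of R) = (0.3536,0.6124,0.7071)
R[0][2] = 0.3536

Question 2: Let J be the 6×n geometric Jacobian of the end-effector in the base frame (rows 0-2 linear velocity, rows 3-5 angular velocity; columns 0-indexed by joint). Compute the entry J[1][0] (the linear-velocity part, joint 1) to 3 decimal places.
axis z_0 = ẑ; lever o_n−o_0 = (-1.1712,4.2394,4.4142)
cross product → J_v[:, 0] = (-4.2394,-1.1712,0.0000)
J_ω[:, 0] = z_0
entry J[1][0] = -1.1712

-1.171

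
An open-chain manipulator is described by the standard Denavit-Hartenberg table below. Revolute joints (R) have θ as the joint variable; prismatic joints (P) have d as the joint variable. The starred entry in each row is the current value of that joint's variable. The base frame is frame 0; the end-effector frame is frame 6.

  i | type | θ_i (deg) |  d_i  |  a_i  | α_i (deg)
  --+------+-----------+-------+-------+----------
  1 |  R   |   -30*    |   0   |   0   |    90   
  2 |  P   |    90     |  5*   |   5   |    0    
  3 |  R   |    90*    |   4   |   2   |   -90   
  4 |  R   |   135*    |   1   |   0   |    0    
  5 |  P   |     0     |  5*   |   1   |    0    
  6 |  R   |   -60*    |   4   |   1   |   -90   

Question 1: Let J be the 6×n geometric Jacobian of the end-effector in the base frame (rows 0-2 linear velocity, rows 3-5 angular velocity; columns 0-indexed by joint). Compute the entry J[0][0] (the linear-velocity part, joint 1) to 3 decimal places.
axis z_0 = ẑ; lever o_n−o_0 = (-5.0073,-5.5695,-5.0000)
cross product → J_v[:, 0] = (5.5695,-5.0073,0.0000)
J_ω[:, 0] = z_0
entry J[0][0] = 5.5695

5.569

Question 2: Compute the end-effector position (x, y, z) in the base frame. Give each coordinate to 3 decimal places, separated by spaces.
-5.007 -5.569 -5.000

after link 1: o_1 = (0.0000, 0.0000, 0.0000)
after link 2: o_2 = (-2.5000, -4.3301, 5.0000)
after link 3: o_3 = (-6.2321, -6.7942, 5.0000)
after link 4: o_4 = (-6.2321, -6.7942, 4.0000)
after link 5: o_5 = (-5.2661, -6.5354, -1.0000)
after link 6: o_6 = (-5.0073, -5.5695, -5.0000)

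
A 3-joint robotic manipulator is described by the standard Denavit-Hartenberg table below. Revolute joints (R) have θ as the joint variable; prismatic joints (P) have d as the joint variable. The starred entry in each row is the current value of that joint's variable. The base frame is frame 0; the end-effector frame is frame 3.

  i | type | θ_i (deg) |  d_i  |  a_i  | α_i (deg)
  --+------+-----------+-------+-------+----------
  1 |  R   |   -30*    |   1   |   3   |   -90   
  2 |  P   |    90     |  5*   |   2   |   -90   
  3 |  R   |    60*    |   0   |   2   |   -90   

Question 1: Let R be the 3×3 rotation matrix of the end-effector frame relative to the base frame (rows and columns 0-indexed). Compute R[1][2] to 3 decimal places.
-0.433

End-effector z-axis (col 2 of R) = (-0.2500,-0.4330,0.8660)
R[1][2] = -0.4330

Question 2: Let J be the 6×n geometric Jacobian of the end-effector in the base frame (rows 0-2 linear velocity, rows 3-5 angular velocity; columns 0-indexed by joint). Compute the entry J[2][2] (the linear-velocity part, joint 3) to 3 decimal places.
axis z_2 = (-0.8660,0.5000,-0.0000); lever o_n−o_2 = (-0.8660,-1.5000,-1.0000)
cross product → J_v[:, 2] = (-0.5000,-0.8660,1.7321)
J_ω[:, 2] = z_2
entry J[2][2] = 1.7321

1.732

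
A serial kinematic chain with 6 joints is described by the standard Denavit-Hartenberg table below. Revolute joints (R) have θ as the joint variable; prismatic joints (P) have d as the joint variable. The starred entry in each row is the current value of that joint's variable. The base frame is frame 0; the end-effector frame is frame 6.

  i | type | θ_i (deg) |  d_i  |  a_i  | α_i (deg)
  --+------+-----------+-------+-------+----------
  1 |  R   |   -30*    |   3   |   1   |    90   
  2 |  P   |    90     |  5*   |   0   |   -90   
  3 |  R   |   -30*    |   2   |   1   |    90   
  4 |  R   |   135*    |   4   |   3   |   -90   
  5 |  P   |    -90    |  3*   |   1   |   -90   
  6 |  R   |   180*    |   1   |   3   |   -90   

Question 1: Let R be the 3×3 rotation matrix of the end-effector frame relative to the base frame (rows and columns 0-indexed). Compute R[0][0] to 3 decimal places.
0.433

End-effector x-axis (col 0 of R) = (0.4330,0.7500,0.5000)
R[0][0] = 0.4330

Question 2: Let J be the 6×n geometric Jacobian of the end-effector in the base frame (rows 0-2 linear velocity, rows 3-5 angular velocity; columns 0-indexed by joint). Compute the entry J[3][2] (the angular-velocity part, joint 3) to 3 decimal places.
-0.866

axis z_2 = (-0.8660,0.5000,0.0000); lever o_n−o_2 = (-2.2230,1.5638,-4.4206)
cross product → J_v[:, 2] = (-2.2103,-3.8283,-0.2428)
J_ω[:, 2] = z_2
entry J[3][2] = -0.8660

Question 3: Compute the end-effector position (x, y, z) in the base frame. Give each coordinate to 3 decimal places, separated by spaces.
-3.857 -3.266 -1.421

after link 1: o_1 = (0.8660, -0.5000, 3.0000)
after link 2: o_2 = (-1.6340, -4.8301, 3.0000)
after link 3: o_3 = (-3.6160, -4.2631, 3.8660)
after link 4: o_4 = (-6.6549, -5.2839, 0.0289)
after link 5: o_5 = (-4.7204, -6.1760, -2.3082)
after link 6: o_6 = (-3.8570, -3.2663, -1.4206)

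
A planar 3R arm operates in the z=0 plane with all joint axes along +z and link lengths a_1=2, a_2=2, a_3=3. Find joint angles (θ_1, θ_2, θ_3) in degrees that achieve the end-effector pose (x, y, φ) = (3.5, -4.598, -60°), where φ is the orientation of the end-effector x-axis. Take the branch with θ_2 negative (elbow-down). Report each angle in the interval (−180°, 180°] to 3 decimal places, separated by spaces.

0.002 -90.002 30.000

wrist centre = target − a_3·(cos φ, sin φ) = (2.0000, -1.9999)
cos θ_2 = (7.9997−2²−2²)/(2·2·2) = -0.0000; θ_2 = -90.0022° (elbow-down)
β = atan2(-1.9999,2.0000) = -44.9989°; ψ = atan2(-2.0000,1.9999) = -45.0011°
θ_1 = β − ψ = 0.0022°
θ_3 = φ − θ_1 − θ_2 = 30.0000° (wrapped to (-180°,180°])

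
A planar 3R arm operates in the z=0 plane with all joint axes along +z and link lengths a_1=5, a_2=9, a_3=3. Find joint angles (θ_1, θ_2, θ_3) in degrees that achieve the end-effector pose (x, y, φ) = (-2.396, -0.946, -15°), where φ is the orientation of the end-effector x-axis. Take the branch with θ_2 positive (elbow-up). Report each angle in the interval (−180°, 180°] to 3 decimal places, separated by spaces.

wrist centre = target − a_3·(cos φ, sin φ) = (-5.2938, -0.1695)
cos θ_2 = (28.0528−5²−9²)/(2·5·9) = -0.8661; θ_2 = 150.0062° (elbow-up)
β = atan2(-0.1695,-5.2938) = -178.1656°; ψ = atan2(4.4992,-2.7947) = 121.8471°
θ_1 = β − ψ = -300.0127°
θ_3 = φ − θ_1 − θ_2 = 135.0065° (wrapped to (-180°,180°])

59.987 150.006 135.007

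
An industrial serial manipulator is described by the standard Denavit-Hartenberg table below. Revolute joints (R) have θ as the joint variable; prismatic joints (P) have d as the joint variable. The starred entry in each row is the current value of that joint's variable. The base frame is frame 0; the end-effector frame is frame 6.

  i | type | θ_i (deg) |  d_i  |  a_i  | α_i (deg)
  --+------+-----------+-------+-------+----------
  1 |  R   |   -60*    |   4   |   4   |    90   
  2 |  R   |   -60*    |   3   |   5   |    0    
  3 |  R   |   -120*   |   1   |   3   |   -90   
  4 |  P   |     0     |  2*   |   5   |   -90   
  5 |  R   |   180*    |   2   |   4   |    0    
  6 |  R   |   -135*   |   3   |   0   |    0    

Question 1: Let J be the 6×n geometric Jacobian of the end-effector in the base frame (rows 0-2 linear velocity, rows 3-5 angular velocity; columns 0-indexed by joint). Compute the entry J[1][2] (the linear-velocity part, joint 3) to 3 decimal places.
-1.732

axis z_2 = (-0.8660,-0.5000,0.0000); lever o_n−o_2 = (1.4641,5.4641,-2.0000)
cross product → J_v[:, 2] = (1.0000,-1.7321,-4.0000)
J_ω[:, 2] = z_2
entry J[1][2] = -1.7321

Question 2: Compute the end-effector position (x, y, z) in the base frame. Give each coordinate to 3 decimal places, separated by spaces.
2.116 -1.665 -2.330

after link 1: o_1 = (2.0000, -3.4641, 4.0000)
after link 2: o_2 = (0.6519, -7.1292, -0.3301)
after link 3: o_3 = (-1.7141, -5.0311, -0.3301)
after link 4: o_4 = (-4.2141, -0.7010, -2.3301)
after link 5: o_5 = (-0.4821, -3.1651, -2.3301)
after link 6: o_6 = (2.1160, -1.6651, -2.3301)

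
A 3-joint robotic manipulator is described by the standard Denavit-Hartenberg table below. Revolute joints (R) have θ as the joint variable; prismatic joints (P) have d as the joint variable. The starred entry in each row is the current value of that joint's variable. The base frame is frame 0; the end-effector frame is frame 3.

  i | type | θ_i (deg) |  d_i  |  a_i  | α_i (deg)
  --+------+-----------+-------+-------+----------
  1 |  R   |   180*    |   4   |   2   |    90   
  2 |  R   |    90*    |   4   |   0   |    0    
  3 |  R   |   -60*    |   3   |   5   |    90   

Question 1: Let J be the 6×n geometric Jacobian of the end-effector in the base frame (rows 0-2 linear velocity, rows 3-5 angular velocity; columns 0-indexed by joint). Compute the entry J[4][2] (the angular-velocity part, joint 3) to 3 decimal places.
axis z_2 = (0.0000,1.0000,0.0000); lever o_n−o_2 = (-4.3301,3.0000,2.5000)
cross product → J_v[:, 2] = (2.5000,-0.0000,4.3301)
J_ω[:, 2] = z_2
entry J[4][2] = 1.0000

1.000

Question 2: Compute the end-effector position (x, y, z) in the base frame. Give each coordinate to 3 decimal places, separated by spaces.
after link 1: o_1 = (-2.0000, 0.0000, 4.0000)
after link 2: o_2 = (-2.0000, 4.0000, 4.0000)
after link 3: o_3 = (-6.3301, 7.0000, 6.5000)

-6.330 7.000 6.500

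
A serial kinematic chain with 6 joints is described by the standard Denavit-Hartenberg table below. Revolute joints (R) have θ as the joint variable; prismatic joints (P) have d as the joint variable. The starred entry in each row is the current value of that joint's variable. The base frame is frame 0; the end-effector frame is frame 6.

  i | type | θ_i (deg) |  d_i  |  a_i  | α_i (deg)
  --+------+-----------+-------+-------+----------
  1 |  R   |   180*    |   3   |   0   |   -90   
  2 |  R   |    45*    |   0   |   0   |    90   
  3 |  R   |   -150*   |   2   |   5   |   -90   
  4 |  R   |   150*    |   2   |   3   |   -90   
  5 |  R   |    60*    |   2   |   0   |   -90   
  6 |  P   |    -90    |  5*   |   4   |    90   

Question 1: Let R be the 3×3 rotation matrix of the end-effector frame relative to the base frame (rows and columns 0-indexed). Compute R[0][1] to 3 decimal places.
End-effector y-axis (col 1 of R) = (0.3299,-0.0580,0.9422)
R[0][1] = 0.3299

0.330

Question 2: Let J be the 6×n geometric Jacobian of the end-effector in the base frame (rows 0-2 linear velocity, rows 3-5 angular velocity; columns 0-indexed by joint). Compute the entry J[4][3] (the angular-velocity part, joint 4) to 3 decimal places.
axis z_3 = (-0.3536,0.8660,-0.3536); lever o_n−o_3 = (-5.0994,-1.3571,3.1896)
cross product → J_v[:, 3] = (2.2825,2.9306,4.8960)
J_ω[:, 3] = z_3
entry J[4][3] = 0.8660

0.866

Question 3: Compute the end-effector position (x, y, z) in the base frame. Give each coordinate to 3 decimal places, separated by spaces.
after link 1: o_1 = (0.0000, 0.0000, 3.0000)
after link 2: o_2 = (0.0000, 0.0000, 3.0000)
after link 3: o_3 = (1.6476, 2.5000, 7.4761)
after link 4: o_4 = (0.4102, 2.9330, 4.1173)
after link 5: o_5 = (-1.4269, 2.4330, 4.7297)
after link 6: o_6 = (-3.4518, 1.1429, 10.6656)

-3.452 1.143 10.666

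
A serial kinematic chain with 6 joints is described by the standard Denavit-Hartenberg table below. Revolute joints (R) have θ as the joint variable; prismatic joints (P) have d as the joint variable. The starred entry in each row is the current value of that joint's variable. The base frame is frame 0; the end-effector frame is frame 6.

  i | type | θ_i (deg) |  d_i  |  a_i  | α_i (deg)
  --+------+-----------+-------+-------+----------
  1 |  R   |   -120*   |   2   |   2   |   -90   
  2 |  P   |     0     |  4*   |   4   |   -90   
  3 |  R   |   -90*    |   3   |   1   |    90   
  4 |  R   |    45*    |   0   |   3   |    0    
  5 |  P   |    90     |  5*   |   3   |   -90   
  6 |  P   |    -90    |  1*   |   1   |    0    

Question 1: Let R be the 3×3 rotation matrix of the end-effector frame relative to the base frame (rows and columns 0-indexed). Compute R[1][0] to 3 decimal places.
0.866

End-effector x-axis (col 0 of R) = (0.5000,0.8660,-0.0000)
R[1][0] = 0.8660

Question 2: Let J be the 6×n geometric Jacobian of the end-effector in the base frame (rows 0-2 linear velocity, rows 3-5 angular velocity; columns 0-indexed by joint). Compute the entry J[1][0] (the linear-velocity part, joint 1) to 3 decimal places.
3.718

axis z_0 = ẑ; lever o_n−o_0 = (3.7178,-2.1464,-4.5355)
cross product → J_v[:, 0] = (2.1464,3.7178,-0.0000)
J_ω[:, 0] = z_0
entry J[1][0] = 3.7178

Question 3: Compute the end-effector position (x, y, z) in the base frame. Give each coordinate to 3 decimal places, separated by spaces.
after link 1: o_1 = (-1.0000, -1.7321, 2.0000)
after link 2: o_2 = (0.4641, -7.1962, 2.0000)
after link 3: o_3 = (1.3301, -7.6962, -1.0000)
after link 4: o_4 = (3.1672, -8.7568, -3.1213)
after link 5: o_5 = (3.8301, -3.3660, -5.2426)
after link 6: o_6 = (3.7178, -2.1464, -4.5355)

3.718 -2.146 -4.536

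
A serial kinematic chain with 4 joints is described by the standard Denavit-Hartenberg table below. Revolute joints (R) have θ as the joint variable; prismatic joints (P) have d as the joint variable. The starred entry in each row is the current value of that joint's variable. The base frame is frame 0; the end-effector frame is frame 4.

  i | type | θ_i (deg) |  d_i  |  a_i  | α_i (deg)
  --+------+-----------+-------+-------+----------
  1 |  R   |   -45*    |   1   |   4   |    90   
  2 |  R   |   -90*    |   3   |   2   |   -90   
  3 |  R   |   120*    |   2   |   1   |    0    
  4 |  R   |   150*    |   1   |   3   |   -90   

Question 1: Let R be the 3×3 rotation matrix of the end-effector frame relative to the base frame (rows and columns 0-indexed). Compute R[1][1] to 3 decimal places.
0.707

End-effector y-axis (col 1 of R) = (-0.7071,0.7071,-0.0000)
R[1][1] = 0.7071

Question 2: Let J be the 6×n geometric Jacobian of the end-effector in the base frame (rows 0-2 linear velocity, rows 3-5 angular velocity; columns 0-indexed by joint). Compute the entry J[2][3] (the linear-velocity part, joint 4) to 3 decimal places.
axis z_3 = (0.7071,-0.7071,0.0000); lever o_n−o_3 = (-1.4142,-2.8284,0.0000)
cross product → J_v[:, 3] = (-0.0000,-0.0000,-3.0000)
J_ω[:, 3] = z_3
entry J[2][3] = -3.0000

-3.000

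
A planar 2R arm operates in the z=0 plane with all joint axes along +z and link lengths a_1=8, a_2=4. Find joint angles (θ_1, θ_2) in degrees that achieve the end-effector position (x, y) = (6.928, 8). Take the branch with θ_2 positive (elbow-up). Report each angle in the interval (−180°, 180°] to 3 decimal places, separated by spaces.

cos θ_2 = (111.9972−8²−4²)/(2·8·4) = 0.5000; θ_2 = 60.0029° (elbow-up)
β = atan2(8.0000,6.9280) = 49.1074°; ψ = atan2(3.4642,9.9998) = 19.1074°
θ_1 = β − ψ = 30.0000°

30.000 60.003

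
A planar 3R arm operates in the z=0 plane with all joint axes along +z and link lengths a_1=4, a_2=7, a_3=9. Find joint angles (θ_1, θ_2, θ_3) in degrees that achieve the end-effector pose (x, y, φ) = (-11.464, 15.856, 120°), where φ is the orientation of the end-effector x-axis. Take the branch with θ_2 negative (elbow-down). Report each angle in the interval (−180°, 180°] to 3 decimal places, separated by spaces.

wrist centre = target − a_3·(cos φ, sin φ) = (-6.9640, 8.0618)
cos θ_2 = (113.4895−4²−7²)/(2·4·7) = 0.8659; θ_2 = -30.0163° (elbow-down)
β = atan2(8.0618,-6.9640) = 130.8214°; ψ = atan2(-3.5017,10.0612) = -19.1901°
θ_1 = β − ψ = 150.0115°
θ_3 = φ − θ_1 − θ_2 = 0.0048° (wrapped to (-180°,180°])

150.012 -30.016 0.005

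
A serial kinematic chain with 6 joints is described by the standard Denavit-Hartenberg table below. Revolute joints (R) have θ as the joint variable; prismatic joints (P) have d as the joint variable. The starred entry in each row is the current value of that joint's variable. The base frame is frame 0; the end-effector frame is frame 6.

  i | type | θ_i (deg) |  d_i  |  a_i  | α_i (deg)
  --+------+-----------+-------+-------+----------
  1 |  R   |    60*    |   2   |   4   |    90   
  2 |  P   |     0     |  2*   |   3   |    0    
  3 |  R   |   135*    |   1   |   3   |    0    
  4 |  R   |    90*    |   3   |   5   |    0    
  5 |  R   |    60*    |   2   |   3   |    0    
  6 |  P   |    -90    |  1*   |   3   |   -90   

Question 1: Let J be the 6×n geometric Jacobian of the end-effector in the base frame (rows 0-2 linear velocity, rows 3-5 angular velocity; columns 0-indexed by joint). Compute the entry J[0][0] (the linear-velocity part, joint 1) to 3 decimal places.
axis z_0 = ẑ; lever o_n−o_0 = (7.4051,-5.1739,-3.0884)
cross product → J_v[:, 0] = (5.1739,7.4051,-0.0000)
J_ω[:, 0] = z_0
entry J[0][0] = 5.1739

5.174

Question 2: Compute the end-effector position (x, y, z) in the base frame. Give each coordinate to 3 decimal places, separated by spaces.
after link 1: o_1 = (2.0000, 3.4641, 2.0000)
after link 2: o_2 = (5.2321, 5.0622, 2.0000)
after link 3: o_3 = (5.0374, 2.7251, 4.1213)
after link 4: o_4 = (5.8677, -1.8368, 0.5858)
after link 5: o_5 = (7.9880, -2.1644, -2.3120)
after link 6: o_6 = (7.4051, -5.1739, -3.0884)

7.405 -5.174 -3.088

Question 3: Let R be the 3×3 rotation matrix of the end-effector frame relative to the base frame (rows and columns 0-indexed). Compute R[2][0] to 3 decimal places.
End-effector x-axis (col 0 of R) = (-0.4830,-0.8365,-0.2588)
R[2][0] = -0.2588

-0.259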